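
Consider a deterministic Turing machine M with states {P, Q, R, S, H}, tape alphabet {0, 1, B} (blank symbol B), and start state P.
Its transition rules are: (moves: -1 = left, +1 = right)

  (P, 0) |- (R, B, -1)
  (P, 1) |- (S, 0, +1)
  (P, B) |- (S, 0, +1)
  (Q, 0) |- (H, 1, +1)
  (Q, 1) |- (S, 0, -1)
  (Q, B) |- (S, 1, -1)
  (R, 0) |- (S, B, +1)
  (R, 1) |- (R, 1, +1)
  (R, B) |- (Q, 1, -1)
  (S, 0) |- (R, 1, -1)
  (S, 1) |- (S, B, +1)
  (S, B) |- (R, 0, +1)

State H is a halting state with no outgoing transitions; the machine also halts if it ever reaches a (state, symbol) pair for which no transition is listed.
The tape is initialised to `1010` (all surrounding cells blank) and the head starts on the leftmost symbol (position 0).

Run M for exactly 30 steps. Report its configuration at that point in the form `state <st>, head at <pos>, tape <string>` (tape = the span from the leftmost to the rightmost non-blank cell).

state R, head at 6, tape 0111BBBB0

P | BBB[1]010BBB   read 1 → write 0, move +1, go to S
S | BBB0[0]10BBB   read 0 → write 1, move -1, go to R
R | BBB[0]110BBB   read 0 → write B, move +1, go to S
S | BBBB[1]10BBB   read 1 → write B, move +1, go to S
S | BBBBB[1]0BBB   read 1 → write B, move +1, go to S
S | BBBBBB[0]BBB   read 0 → write 1, move -1, go to R
R | BBBBB[B]1BBB   read B → write 1, move -1, go to Q
Q | BBBB[B]11BBB   read B → write 1, move -1, go to S
S | BBB[B]111BBB   read B → write 0, move +1, go to R
R | BBB0[1]11BBB   read 1 → write 1, move +1, go to R
R | BBB01[1]1BBB   read 1 → write 1, move +1, go to R
R | BBB011[1]BBB   read 1 → write 1, move +1, go to R
R | BBB0111[B]BB   read B → write 1, move -1, go to Q
Q | BBB011[1]1BB   read 1 → write 0, move -1, go to S
S | BBB01[1]01BB   read 1 → write B, move +1, go to S
S | BBB01B[0]1BB   read 0 → write 1, move -1, go to R
R | BBB01[B]11BB   read B → write 1, move -1, go to Q
Q | BBB0[1]111BB   read 1 → write 0, move -1, go to S
S | BBB[0]0111BB   read 0 → write 1, move -1, go to R
R | BB[B]10111BB   read B → write 1, move -1, go to Q
Q | B[B]110111BB   read B → write 1, move -1, go to S
S | [B]1110111BB   read B → write 0, move +1, go to R
R | 0[1]110111BB   read 1 → write 1, move +1, go to R
R | 01[1]10111BB   read 1 → write 1, move +1, go to R
R | 011[1]0111BB   read 1 → write 1, move +1, go to R
R | 0111[0]111BB   read 0 → write B, move +1, go to S
S | 0111B[1]11BB   read 1 → write B, move +1, go to S
S | 0111BB[1]1BB   read 1 → write B, move +1, go to S
S | 0111BBB[1]BB   read 1 → write B, move +1, go to S
S | 0111BBBB[B]B   read B → write 0, move +1, go to R
R | 0111BBBB0[B]
After 30 steps: state R, head at 6, tape 0111BBBB0.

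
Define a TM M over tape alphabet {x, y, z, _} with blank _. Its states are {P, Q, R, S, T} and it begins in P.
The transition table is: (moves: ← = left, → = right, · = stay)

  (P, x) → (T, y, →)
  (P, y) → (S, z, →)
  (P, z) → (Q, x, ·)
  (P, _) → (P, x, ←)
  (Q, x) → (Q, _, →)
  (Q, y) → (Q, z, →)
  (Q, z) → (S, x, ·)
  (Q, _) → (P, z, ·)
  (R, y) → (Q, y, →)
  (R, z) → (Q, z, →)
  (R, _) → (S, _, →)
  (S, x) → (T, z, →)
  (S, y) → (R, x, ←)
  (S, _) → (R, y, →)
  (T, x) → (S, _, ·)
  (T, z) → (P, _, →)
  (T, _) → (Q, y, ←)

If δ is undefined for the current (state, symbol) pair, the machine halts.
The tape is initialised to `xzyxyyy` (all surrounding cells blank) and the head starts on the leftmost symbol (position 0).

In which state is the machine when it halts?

P | [x]zyxyyy   read x → write y, move →, go to T
T | y[z]yxyyy   read z → write _, move →, go to P
P | y_[y]xyyy   read y → write z, move →, go to S
S | y_z[x]yyy   read x → write z, move →, go to T
T | y_zz[y]yy
No transition is defined for (T, y); M halts in state T.

T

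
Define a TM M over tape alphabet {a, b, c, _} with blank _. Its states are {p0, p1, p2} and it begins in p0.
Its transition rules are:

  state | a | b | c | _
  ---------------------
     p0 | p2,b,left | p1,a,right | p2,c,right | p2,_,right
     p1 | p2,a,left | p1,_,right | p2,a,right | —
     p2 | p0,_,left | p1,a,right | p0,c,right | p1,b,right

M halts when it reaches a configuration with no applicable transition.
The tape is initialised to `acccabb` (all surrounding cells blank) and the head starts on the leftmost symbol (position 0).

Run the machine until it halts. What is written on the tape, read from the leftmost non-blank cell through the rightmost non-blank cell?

b_accb

p0 | _[a]cccabb_   read a → write b, move left, go to p2
p2 | [_]bcccabb_   read _ → write b, move right, go to p1
p1 | b[b]cccabb_   read b → write _, move right, go to p1
p1 | b_[c]ccabb_   read c → write a, move right, go to p2
p2 | b_a[c]cabb_   read c → write c, move right, go to p0
p0 | b_ac[c]abb_   read c → write c, move right, go to p2
p2 | b_acc[a]bb_   read a → write _, move left, go to p0
p0 | b_ac[c]_bb_   read c → write c, move right, go to p2
p2 | b_acc[_]bb_   read _ → write b, move right, go to p1
p1 | b_accb[b]b_   read b → write _, move right, go to p1
p1 | b_accb_[b]_   read b → write _, move right, go to p1
p1 | b_accb__[_]
The non-blank tape span at halt is b_accb.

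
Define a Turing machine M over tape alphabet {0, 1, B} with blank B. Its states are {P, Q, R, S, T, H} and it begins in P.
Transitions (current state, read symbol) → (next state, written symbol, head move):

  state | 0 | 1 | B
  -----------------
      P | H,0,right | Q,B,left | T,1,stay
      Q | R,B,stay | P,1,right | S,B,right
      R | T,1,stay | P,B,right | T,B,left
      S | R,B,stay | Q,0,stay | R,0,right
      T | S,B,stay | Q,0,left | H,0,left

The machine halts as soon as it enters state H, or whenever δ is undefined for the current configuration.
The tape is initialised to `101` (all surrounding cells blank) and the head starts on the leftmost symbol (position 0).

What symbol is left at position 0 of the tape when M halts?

B

P | BB[1]01   read 1 → write B, move left, go to Q
Q | B[B]B01   read B → write B, move right, go to S
S | BB[B]01   read B → write 0, move right, go to R
R | BB0[0]1   read 0 → write 1, move stay, go to T
T | BB0[1]1   read 1 → write 0, move left, go to Q
Q | BB[0]01   read 0 → write B, move stay, go to R
R | BB[B]01   read B → write B, move left, go to T
T | B[B]B01   read B → write 0, move left, go to H
H | [B]0B01
Cell 0 holds B when M halts.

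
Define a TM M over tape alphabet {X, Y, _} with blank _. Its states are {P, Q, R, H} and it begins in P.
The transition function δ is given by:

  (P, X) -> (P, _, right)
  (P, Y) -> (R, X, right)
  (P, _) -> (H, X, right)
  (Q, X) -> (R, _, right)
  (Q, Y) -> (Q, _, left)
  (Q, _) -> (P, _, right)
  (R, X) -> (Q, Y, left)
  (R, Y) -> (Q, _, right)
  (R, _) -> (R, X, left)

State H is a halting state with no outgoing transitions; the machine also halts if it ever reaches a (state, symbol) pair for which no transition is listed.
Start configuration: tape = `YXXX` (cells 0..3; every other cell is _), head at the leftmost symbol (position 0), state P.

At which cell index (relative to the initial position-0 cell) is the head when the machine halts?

P | [Y]XXX____   read Y → write X, move right, go to R
R | X[X]XX____   read X → write Y, move left, go to Q
Q | [X]YXX____   read X → write _, move right, go to R
R | _[Y]XX____   read Y → write _, move right, go to Q
Q | __[X]X____   read X → write _, move right, go to R
R | ___[X]____   read X → write Y, move left, go to Q
Q | __[_]Y____   read _ → write _, move right, go to P
P | ___[Y]____   read Y → write X, move right, go to R
R | ___X[_]___   read _ → write X, move left, go to R
R | ___[X]X___   read X → write Y, move left, go to Q
Q | __[_]YX___   read _ → write _, move right, go to P
P | ___[Y]X___   read Y → write X, move right, go to R
R | ___X[X]___   read X → write Y, move left, go to Q
Q | ___[X]Y___   read X → write _, move right, go to R
R | ____[Y]___   read Y → write _, move right, go to Q
Q | _____[_]__   read _ → write _, move right, go to P
P | ______[_]_   read _ → write X, move right, go to H
H | ______X[_]
At halt the head is at cell 7.

7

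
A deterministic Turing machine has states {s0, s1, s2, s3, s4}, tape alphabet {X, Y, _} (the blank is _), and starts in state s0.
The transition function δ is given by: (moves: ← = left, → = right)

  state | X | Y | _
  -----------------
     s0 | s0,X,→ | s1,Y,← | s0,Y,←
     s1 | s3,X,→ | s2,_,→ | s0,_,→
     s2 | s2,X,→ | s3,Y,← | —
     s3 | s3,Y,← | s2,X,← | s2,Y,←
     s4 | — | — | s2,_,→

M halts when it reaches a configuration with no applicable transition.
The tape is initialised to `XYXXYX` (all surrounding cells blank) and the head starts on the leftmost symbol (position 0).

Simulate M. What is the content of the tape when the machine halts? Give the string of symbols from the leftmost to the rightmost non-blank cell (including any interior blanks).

YYYYYYX

s0 | __[X]YXXYX   read X → write X, move →, go to s0
s0 | __X[Y]XXYX   read Y → write Y, move ←, go to s1
s1 | __[X]YXXYX   read X → write X, move →, go to s3
s3 | __X[Y]XXYX   read Y → write X, move ←, go to s2
s2 | __[X]XXXYX   read X → write X, move →, go to s2
s2 | __X[X]XXYX   read X → write X, move →, go to s2
s2 | __XX[X]XYX   read X → write X, move →, go to s2
s2 | __XXX[X]YX   read X → write X, move →, go to s2
s2 | __XXXX[Y]X   read Y → write Y, move ←, go to s3
s3 | __XXX[X]YX   read X → write Y, move ←, go to s3
s3 | __XX[X]YYX   read X → write Y, move ←, go to s3
s3 | __X[X]YYYX   read X → write Y, move ←, go to s3
s3 | __[X]YYYYX   read X → write Y, move ←, go to s3
s3 | _[_]YYYYYX   read _ → write Y, move ←, go to s2
s2 | [_]YYYYYYX
The non-blank tape span at halt is YYYYYYX.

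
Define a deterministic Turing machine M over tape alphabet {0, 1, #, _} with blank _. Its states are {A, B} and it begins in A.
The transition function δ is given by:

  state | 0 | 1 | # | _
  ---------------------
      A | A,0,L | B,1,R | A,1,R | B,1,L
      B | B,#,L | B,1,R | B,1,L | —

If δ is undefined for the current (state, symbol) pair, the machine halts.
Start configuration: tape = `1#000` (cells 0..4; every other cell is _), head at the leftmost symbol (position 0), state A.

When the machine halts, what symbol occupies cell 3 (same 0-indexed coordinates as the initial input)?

state=A head=0 tape=[1]#000_   (A,1)→(B,1,R)
state=B head=1 tape=1[#]000_   (B,#)→(B,1,L)
state=B head=0 tape=[1]1000_   (B,1)→(B,1,R)
state=B head=1 tape=1[1]000_   (B,1)→(B,1,R)
state=B head=2 tape=11[0]00_   (B,0)→(B,#,L)
state=B head=1 tape=1[1]#00_   (B,1)→(B,1,R)
state=B head=2 tape=11[#]00_   (B,#)→(B,1,L)
state=B head=1 tape=1[1]100_   (B,1)→(B,1,R)
state=B head=2 tape=11[1]00_   (B,1)→(B,1,R)
state=B head=3 tape=111[0]0_   (B,0)→(B,#,L)
state=B head=2 tape=11[1]#0_   (B,1)→(B,1,R)
state=B head=3 tape=111[#]0_   (B,#)→(B,1,L)
state=B head=2 tape=11[1]10_   (B,1)→(B,1,R)
state=B head=3 tape=111[1]0_   (B,1)→(B,1,R)
state=B head=4 tape=1111[0]_   (B,0)→(B,#,L)
state=B head=3 tape=111[1]#_   (B,1)→(B,1,R)
state=B head=4 tape=1111[#]_   (B,#)→(B,1,L)
state=B head=3 tape=111[1]1_   (B,1)→(B,1,R)
state=B head=4 tape=1111[1]_   (B,1)→(B,1,R)
state=B head=5 tape=11111[_]
Cell 3 holds 1 when M halts.

1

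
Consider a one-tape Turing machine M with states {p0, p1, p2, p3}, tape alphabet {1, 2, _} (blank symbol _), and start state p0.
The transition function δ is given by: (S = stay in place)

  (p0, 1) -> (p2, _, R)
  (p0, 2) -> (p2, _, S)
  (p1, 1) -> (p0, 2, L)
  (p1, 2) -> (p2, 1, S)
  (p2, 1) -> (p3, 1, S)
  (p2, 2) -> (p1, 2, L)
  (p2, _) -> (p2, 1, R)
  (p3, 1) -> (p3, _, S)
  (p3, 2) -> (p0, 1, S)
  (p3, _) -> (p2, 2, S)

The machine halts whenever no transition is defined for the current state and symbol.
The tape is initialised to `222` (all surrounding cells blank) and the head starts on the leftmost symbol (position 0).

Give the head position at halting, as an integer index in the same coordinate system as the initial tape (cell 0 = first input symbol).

-1

state=p0 head=0 tape=_[2]22   (p0,2)→(p2,_,S)
state=p2 head=0 tape=_[_]22   (p2,_)→(p2,1,R)
state=p2 head=1 tape=_1[2]2   (p2,2)→(p1,2,L)
state=p1 head=0 tape=_[1]22   (p1,1)→(p0,2,L)
state=p0 head=-1 tape=[_]222
At halt the head is at cell -1.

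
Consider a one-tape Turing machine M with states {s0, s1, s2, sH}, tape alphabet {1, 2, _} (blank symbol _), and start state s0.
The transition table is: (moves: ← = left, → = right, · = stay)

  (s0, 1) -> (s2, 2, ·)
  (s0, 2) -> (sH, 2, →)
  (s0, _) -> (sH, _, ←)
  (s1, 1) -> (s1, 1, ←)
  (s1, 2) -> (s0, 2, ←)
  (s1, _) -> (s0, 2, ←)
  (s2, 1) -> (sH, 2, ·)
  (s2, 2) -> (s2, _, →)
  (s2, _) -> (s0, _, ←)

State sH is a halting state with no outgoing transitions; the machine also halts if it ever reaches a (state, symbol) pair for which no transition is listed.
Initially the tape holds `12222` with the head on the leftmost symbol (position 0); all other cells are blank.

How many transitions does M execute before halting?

8

s0 | [1]2222_   read 1 → write 2, move ·, go to s2
s2 | [2]2222_   read 2 → write _, move →, go to s2
s2 | _[2]222_   read 2 → write _, move →, go to s2
s2 | __[2]22_   read 2 → write _, move →, go to s2
s2 | ___[2]2_   read 2 → write _, move →, go to s2
s2 | ____[2]_   read 2 → write _, move →, go to s2
s2 | _____[_]   read _ → write _, move ←, go to s0
s0 | ____[_]_   read _ → write _, move ←, go to sH
sH | ___[_]__
M halts after 8 transitions.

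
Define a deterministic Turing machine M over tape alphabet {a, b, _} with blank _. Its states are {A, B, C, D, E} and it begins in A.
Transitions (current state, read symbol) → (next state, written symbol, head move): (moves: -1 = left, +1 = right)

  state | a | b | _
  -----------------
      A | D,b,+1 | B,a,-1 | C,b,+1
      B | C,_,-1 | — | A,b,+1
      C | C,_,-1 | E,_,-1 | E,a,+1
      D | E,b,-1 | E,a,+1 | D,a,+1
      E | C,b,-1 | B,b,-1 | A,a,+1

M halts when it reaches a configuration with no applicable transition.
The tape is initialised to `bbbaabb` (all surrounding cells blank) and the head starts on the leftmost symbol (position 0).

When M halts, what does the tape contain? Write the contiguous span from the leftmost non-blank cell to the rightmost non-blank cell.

A | __[b]bbaabb   read b → write a, move -1, go to B
B | _[_]abbaabb   read _ → write b, move +1, go to A
A | _b[a]bbaabb   read a → write b, move +1, go to D
D | _bb[b]baabb   read b → write a, move +1, go to E
E | _bba[b]aabb   read b → write b, move -1, go to B
B | _bb[a]baabb   read a → write _, move -1, go to C
C | _b[b]_baabb   read b → write _, move -1, go to E
E | _[b]__baabb   read b → write b, move -1, go to B
B | [_]b__baabb   read _ → write b, move +1, go to A
A | b[b]__baabb   read b → write a, move -1, go to B
B | [b]a__baabb
The non-blank tape span at halt is ba__baabb.

ba__baabb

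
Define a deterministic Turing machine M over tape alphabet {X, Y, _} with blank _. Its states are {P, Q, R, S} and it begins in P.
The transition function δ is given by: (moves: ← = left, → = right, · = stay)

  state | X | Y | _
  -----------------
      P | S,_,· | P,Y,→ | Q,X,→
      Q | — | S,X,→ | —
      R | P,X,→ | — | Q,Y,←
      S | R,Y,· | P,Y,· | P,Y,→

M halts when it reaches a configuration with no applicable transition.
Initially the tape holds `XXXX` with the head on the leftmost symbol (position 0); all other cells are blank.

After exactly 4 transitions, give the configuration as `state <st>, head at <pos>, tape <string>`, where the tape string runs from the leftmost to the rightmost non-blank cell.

state P, head at 2, tape YYXX

P | [X]XXX   read X → write _, move ·, go to S
S | [_]XXX   read _ → write Y, move →, go to P
P | Y[X]XX   read X → write _, move ·, go to S
S | Y[_]XX   read _ → write Y, move →, go to P
P | YY[X]X
After 4 steps: state P, head at 2, tape YYXX.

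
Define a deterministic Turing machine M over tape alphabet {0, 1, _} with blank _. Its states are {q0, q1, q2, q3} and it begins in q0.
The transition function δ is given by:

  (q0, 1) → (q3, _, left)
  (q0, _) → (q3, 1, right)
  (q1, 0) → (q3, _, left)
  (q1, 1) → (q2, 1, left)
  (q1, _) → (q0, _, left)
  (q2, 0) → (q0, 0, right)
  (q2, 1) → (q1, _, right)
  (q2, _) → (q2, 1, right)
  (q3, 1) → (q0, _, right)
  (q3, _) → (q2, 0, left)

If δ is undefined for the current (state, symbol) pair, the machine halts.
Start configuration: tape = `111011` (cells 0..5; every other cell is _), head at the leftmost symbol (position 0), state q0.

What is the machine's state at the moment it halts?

q0 | __[1]11011   read 1 → write _, move left, go to q3
q3 | _[_]_11011   read _ → write 0, move left, go to q2
q2 | [_]0_11011   read _ → write 1, move right, go to q2
q2 | 1[0]_11011   read 0 → write 0, move right, go to q0
q0 | 10[_]11011   read _ → write 1, move right, go to q3
q3 | 101[1]1011   read 1 → write _, move right, go to q0
q0 | 101_[1]011   read 1 → write _, move left, go to q3
q3 | 101[_]_011   read _ → write 0, move left, go to q2
q2 | 10[1]0_011   read 1 → write _, move right, go to q1
q1 | 10_[0]_011   read 0 → write _, move left, go to q3
q3 | 10[_]__011   read _ → write 0, move left, go to q2
q2 | 1[0]0__011   read 0 → write 0, move right, go to q0
q0 | 10[0]__011
No transition is defined for (q0, 0); M halts in state q0.

q0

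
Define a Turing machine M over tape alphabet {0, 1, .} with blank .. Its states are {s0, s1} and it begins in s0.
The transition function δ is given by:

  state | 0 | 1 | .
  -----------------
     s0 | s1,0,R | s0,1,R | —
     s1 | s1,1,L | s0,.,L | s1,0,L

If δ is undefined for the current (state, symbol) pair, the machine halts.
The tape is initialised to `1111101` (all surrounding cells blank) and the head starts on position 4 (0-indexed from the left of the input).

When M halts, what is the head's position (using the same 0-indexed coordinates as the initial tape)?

state=s0 head=4 tape=1111[1]01   (s0,1)→(s0,1,R)
state=s0 head=5 tape=11111[0]1   (s0,0)→(s1,0,R)
state=s1 head=6 tape=111110[1]   (s1,1)→(s0,.,L)
state=s0 head=5 tape=11111[0].   (s0,0)→(s1,0,R)
state=s1 head=6 tape=111110[.]   (s1,.)→(s1,0,L)
state=s1 head=5 tape=11111[0]0   (s1,0)→(s1,1,L)
state=s1 head=4 tape=1111[1]10   (s1,1)→(s0,.,L)
state=s0 head=3 tape=111[1].10   (s0,1)→(s0,1,R)
state=s0 head=4 tape=1111[.]10
At halt the head is at cell 4.

4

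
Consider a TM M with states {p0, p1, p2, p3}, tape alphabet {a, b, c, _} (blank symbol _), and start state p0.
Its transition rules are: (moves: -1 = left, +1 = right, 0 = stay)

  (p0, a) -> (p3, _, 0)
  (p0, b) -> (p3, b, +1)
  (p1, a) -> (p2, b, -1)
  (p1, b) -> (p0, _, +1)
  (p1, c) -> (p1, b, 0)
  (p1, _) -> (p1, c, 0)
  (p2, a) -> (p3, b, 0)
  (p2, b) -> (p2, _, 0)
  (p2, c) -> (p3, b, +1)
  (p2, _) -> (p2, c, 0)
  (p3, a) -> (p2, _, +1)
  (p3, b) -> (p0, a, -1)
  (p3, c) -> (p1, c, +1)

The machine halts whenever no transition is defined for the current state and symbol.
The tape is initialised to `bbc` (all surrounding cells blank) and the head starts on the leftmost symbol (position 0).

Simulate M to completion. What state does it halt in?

p0 | [b]bc_   read b → write b, move +1, go to p3
p3 | b[b]c_   read b → write a, move -1, go to p0
p0 | [b]ac_   read b → write b, move +1, go to p3
p3 | b[a]c_   read a → write _, move +1, go to p2
p2 | b_[c]_   read c → write b, move +1, go to p3
p3 | b_b[_]
No transition is defined for (p3, _); M halts in state p3.

p3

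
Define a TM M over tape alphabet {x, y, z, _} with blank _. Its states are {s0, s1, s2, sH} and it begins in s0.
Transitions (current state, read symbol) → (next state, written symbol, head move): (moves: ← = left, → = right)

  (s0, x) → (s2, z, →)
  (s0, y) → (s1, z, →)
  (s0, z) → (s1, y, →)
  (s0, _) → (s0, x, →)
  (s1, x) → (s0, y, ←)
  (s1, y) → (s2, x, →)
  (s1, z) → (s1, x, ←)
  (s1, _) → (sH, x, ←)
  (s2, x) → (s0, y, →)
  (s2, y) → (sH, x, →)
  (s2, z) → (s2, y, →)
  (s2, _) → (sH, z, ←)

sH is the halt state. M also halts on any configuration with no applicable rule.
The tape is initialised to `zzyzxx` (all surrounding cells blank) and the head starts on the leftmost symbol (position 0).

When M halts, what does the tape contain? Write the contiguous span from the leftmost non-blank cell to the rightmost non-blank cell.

xxyzyzz

s0 | [z]zyzxx_   read z → write y, move →, go to s1
s1 | y[z]yzxx_   read z → write x, move ←, go to s1
s1 | [y]xyzxx_   read y → write x, move →, go to s2
s2 | x[x]yzxx_   read x → write y, move →, go to s0
s0 | xy[y]zxx_   read y → write z, move →, go to s1
s1 | xyz[z]xx_   read z → write x, move ←, go to s1
s1 | xy[z]xxx_   read z → write x, move ←, go to s1
s1 | x[y]xxxx_   read y → write x, move →, go to s2
s2 | xx[x]xxx_   read x → write y, move →, go to s0
s0 | xxy[x]xx_   read x → write z, move →, go to s2
s2 | xxyz[x]x_   read x → write y, move →, go to s0
s0 | xxyzy[x]_   read x → write z, move →, go to s2
s2 | xxyzyz[_]   read _ → write z, move ←, go to sH
sH | xxyzy[z]z
The non-blank tape span at halt is xxyzyzz.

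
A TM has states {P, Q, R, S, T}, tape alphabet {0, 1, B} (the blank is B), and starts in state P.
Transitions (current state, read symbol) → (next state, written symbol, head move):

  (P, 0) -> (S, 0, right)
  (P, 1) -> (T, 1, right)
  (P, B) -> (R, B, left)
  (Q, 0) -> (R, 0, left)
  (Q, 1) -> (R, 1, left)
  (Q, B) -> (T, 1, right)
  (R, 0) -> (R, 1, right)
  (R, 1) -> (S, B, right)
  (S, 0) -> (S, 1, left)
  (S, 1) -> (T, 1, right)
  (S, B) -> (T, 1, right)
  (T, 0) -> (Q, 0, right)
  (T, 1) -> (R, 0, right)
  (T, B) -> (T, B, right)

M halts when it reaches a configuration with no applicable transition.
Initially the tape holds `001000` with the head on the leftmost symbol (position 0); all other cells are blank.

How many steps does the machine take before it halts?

12

P | B[0]01000B   read 0 → write 0, move right, go to S
S | B0[0]1000B   read 0 → write 1, move left, go to S
S | B[0]11000B   read 0 → write 1, move left, go to S
S | [B]111000B   read B → write 1, move right, go to T
T | 1[1]11000B   read 1 → write 0, move right, go to R
R | 10[1]1000B   read 1 → write B, move right, go to S
S | 10B[1]000B   read 1 → write 1, move right, go to T
T | 10B1[0]00B   read 0 → write 0, move right, go to Q
Q | 10B10[0]0B   read 0 → write 0, move left, go to R
R | 10B1[0]00B   read 0 → write 1, move right, go to R
R | 10B11[0]0B   read 0 → write 1, move right, go to R
R | 10B111[0]B   read 0 → write 1, move right, go to R
R | 10B1111[B]
M halts after 12 transitions.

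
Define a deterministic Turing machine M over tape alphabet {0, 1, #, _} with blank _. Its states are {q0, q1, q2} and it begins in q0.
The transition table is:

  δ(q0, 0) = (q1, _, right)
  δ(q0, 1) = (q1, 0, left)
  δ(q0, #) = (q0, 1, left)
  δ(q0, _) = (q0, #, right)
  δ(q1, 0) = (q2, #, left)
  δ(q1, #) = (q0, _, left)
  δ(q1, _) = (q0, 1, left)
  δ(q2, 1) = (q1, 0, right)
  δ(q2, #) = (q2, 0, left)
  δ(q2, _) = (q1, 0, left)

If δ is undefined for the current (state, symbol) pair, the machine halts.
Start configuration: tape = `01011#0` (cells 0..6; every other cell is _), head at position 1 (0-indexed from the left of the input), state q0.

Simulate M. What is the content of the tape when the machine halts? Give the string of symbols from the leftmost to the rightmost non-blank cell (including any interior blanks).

##_1_00##0011#0

state=q0 head=1 tape=________0[1]011#0   (q0,1)→(q1,0,left)
state=q1 head=0 tape=________[0]0011#0   (q1,0)→(q2,#,left)
state=q2 head=-1 tape=_______[_]#0011#0   (q2,_)→(q1,0,left)
state=q1 head=-2 tape=______[_]0#0011#0   (q1,_)→(q0,1,left)
state=q0 head=-3 tape=_____[_]10#0011#0   (q0,_)→(q0,#,right)
state=q0 head=-2 tape=_____#[1]0#0011#0   (q0,1)→(q1,0,left)
state=q1 head=-3 tape=_____[#]00#0011#0   (q1,#)→(q0,_,left)
state=q0 head=-4 tape=____[_]_00#0011#0   (q0,_)→(q0,#,right)
state=q0 head=-3 tape=____#[_]00#0011#0   (q0,_)→(q0,#,right)
state=q0 head=-2 tape=____##[0]0#0011#0   (q0,0)→(q1,_,right)
state=q1 head=-1 tape=____##_[0]#0011#0   (q1,0)→(q2,#,left)
state=q2 head=-2 tape=____##[_]##0011#0   (q2,_)→(q1,0,left)
state=q1 head=-3 tape=____#[#]0##0011#0   (q1,#)→(q0,_,left)
state=q0 head=-4 tape=____[#]_0##0011#0   (q0,#)→(q0,1,left)
state=q0 head=-5 tape=___[_]1_0##0011#0   (q0,_)→(q0,#,right)
state=q0 head=-4 tape=___#[1]_0##0011#0   (q0,1)→(q1,0,left)
state=q1 head=-5 tape=___[#]0_0##0011#0   (q1,#)→(q0,_,left)
state=q0 head=-6 tape=__[_]_0_0##0011#0   (q0,_)→(q0,#,right)
state=q0 head=-5 tape=__#[_]0_0##0011#0   (q0,_)→(q0,#,right)
state=q0 head=-4 tape=__##[0]_0##0011#0   (q0,0)→(q1,_,right)
state=q1 head=-3 tape=__##_[_]0##0011#0   (q1,_)→(q0,1,left)
state=q0 head=-4 tape=__##[_]10##0011#0   (q0,_)→(q0,#,right)
state=q0 head=-3 tape=__###[1]0##0011#0   (q0,1)→(q1,0,left)
state=q1 head=-4 tape=__##[#]00##0011#0   (q1,#)→(q0,_,left)
state=q0 head=-5 tape=__#[#]_00##0011#0   (q0,#)→(q0,1,left)
state=q0 head=-6 tape=__[#]1_00##0011#0   (q0,#)→(q0,1,left)
state=q0 head=-7 tape=_[_]11_00##0011#0   (q0,_)→(q0,#,right)
state=q0 head=-6 tape=_#[1]1_00##0011#0   (q0,1)→(q1,0,left)
state=q1 head=-7 tape=_[#]01_00##0011#0   (q1,#)→(q0,_,left)
state=q0 head=-8 tape=[_]_01_00##0011#0   (q0,_)→(q0,#,right)
state=q0 head=-7 tape=#[_]01_00##0011#0   (q0,_)→(q0,#,right)
state=q0 head=-6 tape=##[0]1_00##0011#0   (q0,0)→(q1,_,right)
state=q1 head=-5 tape=##_[1]_00##0011#0
The non-blank tape span at halt is ##_1_00##0011#0.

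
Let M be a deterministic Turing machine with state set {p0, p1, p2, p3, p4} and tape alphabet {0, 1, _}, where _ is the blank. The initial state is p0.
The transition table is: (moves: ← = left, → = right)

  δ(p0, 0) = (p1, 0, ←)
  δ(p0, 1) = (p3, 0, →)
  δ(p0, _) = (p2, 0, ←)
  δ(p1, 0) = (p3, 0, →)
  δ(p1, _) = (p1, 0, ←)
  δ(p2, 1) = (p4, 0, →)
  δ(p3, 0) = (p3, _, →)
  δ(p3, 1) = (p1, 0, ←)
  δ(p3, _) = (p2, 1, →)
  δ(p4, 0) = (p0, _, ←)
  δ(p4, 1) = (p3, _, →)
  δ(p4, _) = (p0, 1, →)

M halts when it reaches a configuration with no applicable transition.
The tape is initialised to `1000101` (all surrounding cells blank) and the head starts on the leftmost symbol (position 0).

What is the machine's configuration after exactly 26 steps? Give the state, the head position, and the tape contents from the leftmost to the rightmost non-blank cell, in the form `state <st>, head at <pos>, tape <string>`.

p0 | [1]000101   read 1 → write 0, move →, go to p3
p3 | 0[0]00101   read 0 → write _, move →, go to p3
p3 | 0_[0]0101   read 0 → write _, move →, go to p3
p3 | 0__[0]101   read 0 → write _, move →, go to p3
p3 | 0___[1]01   read 1 → write 0, move ←, go to p1
p1 | 0__[_]001   read _ → write 0, move ←, go to p1
p1 | 0_[_]0001   read _ → write 0, move ←, go to p1
p1 | 0[_]00001   read _ → write 0, move ←, go to p1
p1 | [0]000001   read 0 → write 0, move →, go to p3
p3 | 0[0]00001   read 0 → write _, move →, go to p3
p3 | 0_[0]0001   read 0 → write _, move →, go to p3
p3 | 0__[0]001   read 0 → write _, move →, go to p3
p3 | 0___[0]01   read 0 → write _, move →, go to p3
p3 | 0____[0]1   read 0 → write _, move →, go to p3
p3 | 0_____[1]   read 1 → write 0, move ←, go to p1
p1 | 0____[_]0   read _ → write 0, move ←, go to p1
p1 | 0___[_]00   read _ → write 0, move ←, go to p1
p1 | 0__[_]000   read _ → write 0, move ←, go to p1
p1 | 0_[_]0000   read _ → write 0, move ←, go to p1
p1 | 0[_]00000   read _ → write 0, move ←, go to p1
p1 | [0]000000   read 0 → write 0, move →, go to p3
p3 | 0[0]00000   read 0 → write _, move →, go to p3
p3 | 0_[0]0000   read 0 → write _, move →, go to p3
p3 | 0__[0]000   read 0 → write _, move →, go to p3
p3 | 0___[0]00   read 0 → write _, move →, go to p3
p3 | 0____[0]0   read 0 → write _, move →, go to p3
p3 | 0_____[0]
After 26 steps: state p3, head at 6, tape 0_____0.

state p3, head at 6, tape 0_____0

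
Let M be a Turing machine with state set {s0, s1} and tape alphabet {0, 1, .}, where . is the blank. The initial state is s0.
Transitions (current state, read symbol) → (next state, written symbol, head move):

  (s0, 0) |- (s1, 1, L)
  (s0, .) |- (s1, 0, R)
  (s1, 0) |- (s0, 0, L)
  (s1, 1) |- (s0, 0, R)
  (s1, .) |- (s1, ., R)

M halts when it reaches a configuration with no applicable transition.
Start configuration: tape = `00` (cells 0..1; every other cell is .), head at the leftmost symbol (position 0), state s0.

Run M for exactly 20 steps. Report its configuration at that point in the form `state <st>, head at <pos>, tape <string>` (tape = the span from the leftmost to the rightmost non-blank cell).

state=s0 head=0 tape=...[0]0   (s0,0)→(s1,1,L)
state=s1 head=-1 tape=..[.]10   (s1,.)→(s1,.,R)
state=s1 head=0 tape=...[1]0   (s1,1)→(s0,0,R)
state=s0 head=1 tape=...0[0]   (s0,0)→(s1,1,L)
state=s1 head=0 tape=...[0]1   (s1,0)→(s0,0,L)
state=s0 head=-1 tape=..[.]01   (s0,.)→(s1,0,R)
state=s1 head=0 tape=..0[0]1   (s1,0)→(s0,0,L)
state=s0 head=-1 tape=..[0]01   (s0,0)→(s1,1,L)
state=s1 head=-2 tape=.[.]101   (s1,.)→(s1,.,R)
state=s1 head=-1 tape=..[1]01   (s1,1)→(s0,0,R)
state=s0 head=0 tape=..0[0]1   (s0,0)→(s1,1,L)
state=s1 head=-1 tape=..[0]11   (s1,0)→(s0,0,L)
state=s0 head=-2 tape=.[.]011   (s0,.)→(s1,0,R)
state=s1 head=-1 tape=.0[0]11   (s1,0)→(s0,0,L)
state=s0 head=-2 tape=.[0]011   (s0,0)→(s1,1,L)
state=s1 head=-3 tape=[.]1011   (s1,.)→(s1,.,R)
state=s1 head=-2 tape=.[1]011   (s1,1)→(s0,0,R)
state=s0 head=-1 tape=.0[0]11   (s0,0)→(s1,1,L)
state=s1 head=-2 tape=.[0]111   (s1,0)→(s0,0,L)
state=s0 head=-3 tape=[.]0111   (s0,.)→(s1,0,R)
state=s1 head=-2 tape=0[0]111
After 20 steps: state s1, head at -2, tape 00111.

state s1, head at -2, tape 00111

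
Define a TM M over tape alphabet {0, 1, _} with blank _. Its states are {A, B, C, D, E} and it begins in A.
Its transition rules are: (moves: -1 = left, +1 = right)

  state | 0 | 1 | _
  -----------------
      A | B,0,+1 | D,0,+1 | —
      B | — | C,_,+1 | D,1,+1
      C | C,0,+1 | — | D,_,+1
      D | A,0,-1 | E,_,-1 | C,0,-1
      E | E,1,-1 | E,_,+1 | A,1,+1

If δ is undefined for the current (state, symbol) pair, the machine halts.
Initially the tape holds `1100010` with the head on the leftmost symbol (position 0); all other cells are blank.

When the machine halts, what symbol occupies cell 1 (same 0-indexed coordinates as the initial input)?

0

state=A head=0 tape=_[1]100010   (A,1)→(D,0,+1)
state=D head=1 tape=_0[1]00010   (D,1)→(E,_,-1)
state=E head=0 tape=_[0]_00010   (E,0)→(E,1,-1)
state=E head=-1 tape=[_]1_00010   (E,_)→(A,1,+1)
state=A head=0 tape=1[1]_00010   (A,1)→(D,0,+1)
state=D head=1 tape=10[_]00010   (D,_)→(C,0,-1)
state=C head=0 tape=1[0]000010   (C,0)→(C,0,+1)
state=C head=1 tape=10[0]00010   (C,0)→(C,0,+1)
state=C head=2 tape=100[0]0010   (C,0)→(C,0,+1)
state=C head=3 tape=1000[0]010   (C,0)→(C,0,+1)
state=C head=4 tape=10000[0]10   (C,0)→(C,0,+1)
state=C head=5 tape=100000[1]0
Cell 1 holds 0 when M halts.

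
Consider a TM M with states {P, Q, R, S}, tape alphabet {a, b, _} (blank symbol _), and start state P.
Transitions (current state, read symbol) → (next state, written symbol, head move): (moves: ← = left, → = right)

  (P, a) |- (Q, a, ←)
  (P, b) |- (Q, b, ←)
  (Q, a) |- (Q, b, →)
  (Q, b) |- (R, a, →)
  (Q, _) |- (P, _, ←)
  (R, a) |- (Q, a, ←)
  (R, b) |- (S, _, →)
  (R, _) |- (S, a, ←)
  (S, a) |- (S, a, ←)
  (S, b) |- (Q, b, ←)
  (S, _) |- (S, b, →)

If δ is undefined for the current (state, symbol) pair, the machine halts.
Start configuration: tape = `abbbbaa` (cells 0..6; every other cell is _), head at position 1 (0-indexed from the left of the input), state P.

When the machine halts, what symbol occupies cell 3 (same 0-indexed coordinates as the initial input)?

_

P | __a[b]bbbaa   read b → write b, move ←, go to Q
Q | __[a]bbbbaa   read a → write b, move →, go to Q
Q | __b[b]bbbaa   read b → write a, move →, go to R
R | __ba[b]bbaa   read b → write _, move →, go to S
S | __ba_[b]baa   read b → write b, move ←, go to Q
Q | __ba[_]bbaa   read _ → write _, move ←, go to P
P | __b[a]_bbaa   read a → write a, move ←, go to Q
Q | __[b]a_bbaa   read b → write a, move →, go to R
R | __a[a]_bbaa   read a → write a, move ←, go to Q
Q | __[a]a_bbaa   read a → write b, move →, go to Q
Q | __b[a]_bbaa   read a → write b, move →, go to Q
Q | __bb[_]bbaa   read _ → write _, move ←, go to P
P | __b[b]_bbaa   read b → write b, move ←, go to Q
Q | __[b]b_bbaa   read b → write a, move →, go to R
R | __a[b]_bbaa   read b → write _, move →, go to S
S | __a_[_]bbaa   read _ → write b, move →, go to S
S | __a_b[b]baa   read b → write b, move ←, go to Q
Q | __a_[b]bbaa   read b → write a, move →, go to R
R | __a_a[b]baa   read b → write _, move →, go to S
S | __a_a_[b]aa   read b → write b, move ←, go to Q
Q | __a_a[_]baa   read _ → write _, move ←, go to P
P | __a_[a]_baa   read a → write a, move ←, go to Q
Q | __a[_]a_baa   read _ → write _, move ←, go to P
P | __[a]_a_baa   read a → write a, move ←, go to Q
Q | _[_]a_a_baa   read _ → write _, move ←, go to P
P | [_]_a_a_baa
Cell 3 holds _ when M halts.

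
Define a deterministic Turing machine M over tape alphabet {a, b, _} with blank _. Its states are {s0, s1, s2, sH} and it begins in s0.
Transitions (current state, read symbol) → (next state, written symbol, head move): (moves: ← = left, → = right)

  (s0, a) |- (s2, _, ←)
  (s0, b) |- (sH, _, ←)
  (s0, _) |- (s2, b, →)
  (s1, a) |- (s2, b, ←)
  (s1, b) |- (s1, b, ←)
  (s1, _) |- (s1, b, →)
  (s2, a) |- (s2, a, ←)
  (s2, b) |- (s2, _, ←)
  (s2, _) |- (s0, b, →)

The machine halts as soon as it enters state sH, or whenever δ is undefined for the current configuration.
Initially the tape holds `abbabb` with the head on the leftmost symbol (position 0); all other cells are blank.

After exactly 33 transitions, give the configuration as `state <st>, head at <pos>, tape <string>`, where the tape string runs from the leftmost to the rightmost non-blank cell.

state s0, head at 1, tape bbbbb__abb

s0 | ____[a]bbabb   read a → write _, move ←, go to s2
s2 | ___[_]_bbabb   read _ → write b, move →, go to s0
s0 | ___b[_]bbabb   read _ → write b, move →, go to s2
s2 | ___bb[b]babb   read b → write _, move ←, go to s2
s2 | ___b[b]_babb   read b → write _, move ←, go to s2
s2 | ___[b]__babb   read b → write _, move ←, go to s2
s2 | __[_]___babb   read _ → write b, move →, go to s0
s0 | __b[_]__babb   read _ → write b, move →, go to s2
s2 | __bb[_]_babb   read _ → write b, move →, go to s0
s0 | __bbb[_]babb   read _ → write b, move →, go to s2
s2 | __bbbb[b]abb   read b → write _, move ←, go to s2
s2 | __bbb[b]_abb   read b → write _, move ←, go to s2
s2 | __bb[b]__abb   read b → write _, move ←, go to s2
s2 | __b[b]___abb   read b → write _, move ←, go to s2
s2 | __[b]____abb   read b → write _, move ←, go to s2
s2 | _[_]_____abb   read _ → write b, move →, go to s0
s0 | _b[_]____abb   read _ → write b, move →, go to s2
s2 | _bb[_]___abb   read _ → write b, move →, go to s0
s0 | _bbb[_]__abb   read _ → write b, move →, go to s2
s2 | _bbbb[_]_abb   read _ → write b, move →, go to s0
s0 | _bbbbb[_]abb   read _ → write b, move →, go to s2
s2 | _bbbbbb[a]bb   read a → write a, move ←, go to s2
s2 | _bbbbb[b]abb   read b → write _, move ←, go to s2
s2 | _bbbb[b]_abb   read b → write _, move ←, go to s2
s2 | _bbb[b]__abb   read b → write _, move ←, go to s2
s2 | _bb[b]___abb   read b → write _, move ←, go to s2
s2 | _b[b]____abb   read b → write _, move ←, go to s2
s2 | _[b]_____abb   read b → write _, move ←, go to s2
s2 | [_]______abb   read _ → write b, move →, go to s0
s0 | b[_]_____abb   read _ → write b, move →, go to s2
s2 | bb[_]____abb   read _ → write b, move →, go to s0
s0 | bbb[_]___abb   read _ → write b, move →, go to s2
s2 | bbbb[_]__abb   read _ → write b, move →, go to s0
s0 | bbbbb[_]_abb
After 33 steps: state s0, head at 1, tape bbbbb__abb.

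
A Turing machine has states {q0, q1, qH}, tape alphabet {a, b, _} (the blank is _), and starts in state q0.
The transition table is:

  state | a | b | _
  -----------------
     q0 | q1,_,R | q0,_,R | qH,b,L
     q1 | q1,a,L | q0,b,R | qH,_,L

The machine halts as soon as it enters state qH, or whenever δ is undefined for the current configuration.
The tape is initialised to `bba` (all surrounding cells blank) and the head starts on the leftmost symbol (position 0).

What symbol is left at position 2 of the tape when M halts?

q0 | [b]ba_   read b → write _, move R, go to q0
q0 | _[b]a_   read b → write _, move R, go to q0
q0 | __[a]_   read a → write _, move R, go to q1
q1 | ___[_]   read _ → write _, move L, go to qH
qH | __[_]_
Cell 2 holds _ when M halts.

_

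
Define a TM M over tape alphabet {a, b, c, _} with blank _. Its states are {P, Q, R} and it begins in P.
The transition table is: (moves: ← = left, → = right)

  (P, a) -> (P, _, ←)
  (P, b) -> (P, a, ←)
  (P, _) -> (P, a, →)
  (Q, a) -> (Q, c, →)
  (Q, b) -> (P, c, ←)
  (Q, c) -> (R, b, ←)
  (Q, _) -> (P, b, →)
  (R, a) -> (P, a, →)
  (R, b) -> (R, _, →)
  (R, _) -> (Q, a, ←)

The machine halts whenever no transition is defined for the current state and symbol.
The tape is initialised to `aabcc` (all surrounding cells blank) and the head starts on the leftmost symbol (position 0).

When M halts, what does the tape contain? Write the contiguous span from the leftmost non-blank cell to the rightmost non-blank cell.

P | ____[a]abcc   read a → write _, move ←, go to P
P | ___[_]_abcc   read _ → write a, move →, go to P
P | ___a[_]abcc   read _ → write a, move →, go to P
P | ___aa[a]bcc   read a → write _, move ←, go to P
P | ___a[a]_bcc   read a → write _, move ←, go to P
P | ___[a]__bcc   read a → write _, move ←, go to P
P | __[_]___bcc   read _ → write a, move →, go to P
P | __a[_]__bcc   read _ → write a, move →, go to P
P | __aa[_]_bcc   read _ → write a, move →, go to P
P | __aaa[_]bcc   read _ → write a, move →, go to P
P | __aaaa[b]cc   read b → write a, move ←, go to P
P | __aaa[a]acc   read a → write _, move ←, go to P
P | __aa[a]_acc   read a → write _, move ←, go to P
P | __a[a]__acc   read a → write _, move ←, go to P
P | __[a]___acc   read a → write _, move ←, go to P
P | _[_]____acc   read _ → write a, move →, go to P
P | _a[_]___acc   read _ → write a, move →, go to P
P | _aa[_]__acc   read _ → write a, move →, go to P
P | _aaa[_]_acc   read _ → write a, move →, go to P
P | _aaaa[_]acc   read _ → write a, move →, go to P
P | _aaaaa[a]cc   read a → write _, move ←, go to P
P | _aaaa[a]_cc   read a → write _, move ←, go to P
P | _aaa[a]__cc   read a → write _, move ←, go to P
P | _aa[a]___cc   read a → write _, move ←, go to P
P | _a[a]____cc   read a → write _, move ←, go to P
P | _[a]_____cc   read a → write _, move ←, go to P
P | [_]______cc   read _ → write a, move →, go to P
P | a[_]_____cc   read _ → write a, move →, go to P
P | aa[_]____cc   read _ → write a, move →, go to P
P | aaa[_]___cc   read _ → write a, move →, go to P
P | aaaa[_]__cc   read _ → write a, move →, go to P
P | aaaaa[_]_cc   read _ → write a, move →, go to P
P | aaaaaa[_]cc   read _ → write a, move →, go to P
P | aaaaaaa[c]c
The non-blank tape span at halt is aaaaaaacc.

aaaaaaacc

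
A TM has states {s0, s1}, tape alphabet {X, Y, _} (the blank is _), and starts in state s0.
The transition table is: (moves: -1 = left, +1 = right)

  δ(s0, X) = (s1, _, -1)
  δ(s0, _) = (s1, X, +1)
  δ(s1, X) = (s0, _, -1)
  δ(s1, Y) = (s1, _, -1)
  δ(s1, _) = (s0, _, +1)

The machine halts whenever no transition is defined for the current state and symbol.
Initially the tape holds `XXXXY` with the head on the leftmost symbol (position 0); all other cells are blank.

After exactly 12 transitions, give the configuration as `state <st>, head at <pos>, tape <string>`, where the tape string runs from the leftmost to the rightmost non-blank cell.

state s0, head at 2, tape X_X_Y

state=s0 head=0 tape=_[X]XXXY   (s0,X)→(s1,_,-1)
state=s1 head=-1 tape=[_]_XXXY   (s1,_)→(s0,_,+1)
state=s0 head=0 tape=_[_]XXXY   (s0,_)→(s1,X,+1)
state=s1 head=1 tape=_X[X]XXY   (s1,X)→(s0,_,-1)
state=s0 head=0 tape=_[X]_XXY   (s0,X)→(s1,_,-1)
state=s1 head=-1 tape=[_]__XXY   (s1,_)→(s0,_,+1)
state=s0 head=0 tape=_[_]_XXY   (s0,_)→(s1,X,+1)
state=s1 head=1 tape=_X[_]XXY   (s1,_)→(s0,_,+1)
state=s0 head=2 tape=_X_[X]XY   (s0,X)→(s1,_,-1)
state=s1 head=1 tape=_X[_]_XY   (s1,_)→(s0,_,+1)
state=s0 head=2 tape=_X_[_]XY   (s0,_)→(s1,X,+1)
state=s1 head=3 tape=_X_X[X]Y   (s1,X)→(s0,_,-1)
state=s0 head=2 tape=_X_[X]_Y
After 12 steps: state s0, head at 2, tape X_X_Y.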